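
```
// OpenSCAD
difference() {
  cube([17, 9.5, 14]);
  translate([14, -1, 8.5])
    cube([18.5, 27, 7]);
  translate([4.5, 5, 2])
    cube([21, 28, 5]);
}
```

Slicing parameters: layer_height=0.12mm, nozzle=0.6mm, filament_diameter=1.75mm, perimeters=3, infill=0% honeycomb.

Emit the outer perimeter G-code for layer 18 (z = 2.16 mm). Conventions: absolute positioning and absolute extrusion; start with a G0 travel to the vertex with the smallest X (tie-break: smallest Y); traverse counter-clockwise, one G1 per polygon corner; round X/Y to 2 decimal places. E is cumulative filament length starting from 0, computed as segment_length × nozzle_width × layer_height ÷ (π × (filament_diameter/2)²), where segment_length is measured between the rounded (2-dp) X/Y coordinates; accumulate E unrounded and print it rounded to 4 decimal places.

At z = 2.16 mm: the cube is present — its section is the full 17×9.5 rectangle; the cube at (14, -1) is absent (z outside [8.5, 15.5]); the cube at (4.5, 5) is present — its section is the full 21×28 rectangle; After the difference (first − rest): starting from the 17×9.5 cube, the 21×28 cube at (4.5, 5) partially overlaps it — only the 56.25 mm² overlap (of its 588.00 mm²) is removed, clipping the outline — 1 connected region. The outline is a single polygon with 6 vertices. Extrusion per mm of travel: 0.6 × 0.12 / (π × 0.875²) = 0.029934. Accumulating E over each segment gives final E = 1.5865.

G0 X0.00 Y0.00 Z2.16
G1 X17.00 Y0.00 E0.5089
G1 X17.00 Y5.00 E0.6586
G1 X4.50 Y5.00 E1.0327
G1 X4.50 Y9.50 E1.1674
G1 X0.00 Y9.50 E1.3021
G1 X0.00 Y0.00 E1.5865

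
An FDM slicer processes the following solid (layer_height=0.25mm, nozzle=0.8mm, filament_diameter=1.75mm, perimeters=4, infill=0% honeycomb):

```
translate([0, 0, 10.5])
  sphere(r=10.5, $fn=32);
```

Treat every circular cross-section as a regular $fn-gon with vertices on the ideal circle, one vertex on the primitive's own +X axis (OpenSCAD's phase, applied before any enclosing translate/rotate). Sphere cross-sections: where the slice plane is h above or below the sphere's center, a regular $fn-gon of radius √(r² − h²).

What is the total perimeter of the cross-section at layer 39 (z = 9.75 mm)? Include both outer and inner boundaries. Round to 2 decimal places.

65.70 mm

At z = 9.75 mm: the r=10.5 sphere slices to a regular 32-gon of circumradius 10.473 (√(r²−h²) with h=0.75 from center) (perimeter = 2·32·10.473·sin(180°/32) = 65.70 mm). Overall, the cross-section is a single solid region. Total boundary length (outer) = 65.70 mm.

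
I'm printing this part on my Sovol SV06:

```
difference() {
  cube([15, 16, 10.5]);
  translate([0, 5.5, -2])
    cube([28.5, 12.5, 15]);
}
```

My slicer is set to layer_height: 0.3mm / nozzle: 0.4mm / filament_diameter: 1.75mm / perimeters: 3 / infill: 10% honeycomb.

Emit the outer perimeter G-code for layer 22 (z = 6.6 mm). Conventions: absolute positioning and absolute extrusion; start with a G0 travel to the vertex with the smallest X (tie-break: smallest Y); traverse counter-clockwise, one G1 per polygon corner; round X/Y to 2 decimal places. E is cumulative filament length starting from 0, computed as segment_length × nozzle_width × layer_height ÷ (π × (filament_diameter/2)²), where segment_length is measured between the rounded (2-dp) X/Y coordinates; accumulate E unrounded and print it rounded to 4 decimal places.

At z = 6.6 mm: the cube (footprint 15×16) is included at this height; the 28.5×12.5 cube at (0, 5.5) contributes its full rectangle; Subtracting the remaining from the first: starting from the 15×16 cube, the 28.5×12.5 cube at (0, 5.5) partially overlaps it — only the 157.50 mm² overlap (of its 356.25 mm²) is removed, clipping the outline — 1 connected region. The outline is a single polygon with 4 vertices. Extrusion per mm of travel: 0.4 × 0.3 / (π × 0.875²) = 0.049890. Accumulating E over each segment gives final E = 2.0455.

G0 X0.00 Y0.00 Z6.60
G1 X15.00 Y0.00 E0.7484
G1 X15.00 Y5.50 E1.0227
G1 X0.00 Y5.50 E1.7711
G1 X0.00 Y0.00 E2.0455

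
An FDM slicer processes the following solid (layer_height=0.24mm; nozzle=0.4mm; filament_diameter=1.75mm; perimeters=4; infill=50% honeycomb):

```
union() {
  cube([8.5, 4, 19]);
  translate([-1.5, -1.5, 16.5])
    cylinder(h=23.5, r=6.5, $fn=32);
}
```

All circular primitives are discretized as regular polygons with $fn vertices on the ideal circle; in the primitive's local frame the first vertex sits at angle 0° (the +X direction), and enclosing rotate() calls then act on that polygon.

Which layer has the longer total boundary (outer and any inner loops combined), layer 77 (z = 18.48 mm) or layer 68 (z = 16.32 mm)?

Layer 77 (z = 18.48): the 8.5×4 cube contributes its full rectangle (perimeter 25.00 mm); the r=6.5 cylinder at (-1.5, -1.5) contributes a regular 32-gon of circumradius 6.5 (perimeter = 2·32·6.500·sin(180°/32) = 40.78 mm); Merging all regions: the regions partially overlap (shared area 15.07 mm²), so the edge portions inside another operand are dropped and the merged outline is re-measured after clipping — boundary = 49.98 mm. So its perimeter = 49.98 mm. Layer 68 (z = 16.32): the cube is present — its section is the full 8.5×4 rectangle (perimeter 25.00 mm); the cylinder at (-1.5, -1.5) is not intersected at this z (z outside [16.5, 40]); Combining (union): only the 8.5×4 cube is present, so the union is just that shape — boundary = 25.00 mm. So its perimeter = 25.00 mm. Layer 77 is larger (49.98 vs 25.00 mm).

layer 77 (z = 18.48 mm)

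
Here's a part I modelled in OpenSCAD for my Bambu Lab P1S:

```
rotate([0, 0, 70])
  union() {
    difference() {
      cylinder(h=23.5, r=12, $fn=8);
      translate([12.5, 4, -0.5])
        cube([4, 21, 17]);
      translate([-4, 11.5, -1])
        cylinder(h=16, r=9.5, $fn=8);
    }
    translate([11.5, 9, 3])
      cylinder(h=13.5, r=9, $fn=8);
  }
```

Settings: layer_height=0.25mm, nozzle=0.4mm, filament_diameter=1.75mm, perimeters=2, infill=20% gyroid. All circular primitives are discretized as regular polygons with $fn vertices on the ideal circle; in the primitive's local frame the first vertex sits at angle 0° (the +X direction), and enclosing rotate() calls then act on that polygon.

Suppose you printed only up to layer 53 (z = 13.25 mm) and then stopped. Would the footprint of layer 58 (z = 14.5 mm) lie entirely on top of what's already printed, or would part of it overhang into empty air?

entirely on top

Compare the two slices. At z = 13.25: the r=12 cylinder gives a regular 8-gon of circumradius 12 (constant along its height) (area = (8/2)·12.000²·sin(360°/8) = 407.29 mm²); the 4×21 cube at (12.5, 4) contributes its full rectangle (area 84.00 mm²); the cylinder at (-4, 11.5): section is a regular 8-gon, circumradius r=9.5 (area = (8/2)·9.500²·sin(360°/8) = 255.27 mm²); After the difference (first − rest): starting from the r=12 cylinder (407.29 mm²), the 4×21 cube at (12.5, 4) misses the remaining region (no effect); the r=9.5 cylinder at (-4, 11.5) partially overlaps it — only the 92.42 mm² overlap (of its 255.27 mm²) is removed, clipping the outline — area = 314.87 mm²; the r=9 cylinder at (11.5, 9) contributes a regular 8-gon of circumradius 9 (area = (8/2)·9.000²·sin(360°/8) = 229.10 mm²); Combining (union): the regions partially overlap — summed areas 543.98 mm² minus the doubly-counted overlap 43.73 mm² gives 500.25 mm² — area = 500.25 mm²; (rotated 70° about Z; rotation is an isometry so areas/perimeters/island counts are preserved). At z = 14.5: the cylinder: section is a regular 8-gon, circumradius r=12 (area = (8/2)·12.000²·sin(360°/8) = 407.29 mm²); the 4×21 cube at (12.5, 4) contributes its full rectangle (area 84.00 mm²); the cylinder at (-4, 11.5): section is a regular 8-gon, circumradius r=9.5 (area = (8/2)·9.500²·sin(360°/8) = 255.27 mm²); Taking the first minus the rest: starting from the r=12 cylinder (407.29 mm²), the 4×21 cube at (12.5, 4) misses the remaining region (no effect); the r=9.5 cylinder at (-4, 11.5) partially overlaps it — only the 92.42 mm² overlap (of its 255.27 mm²) is removed, clipping the outline — area = 314.87 mm²; the cylinder at (11.5, 9): section is a regular 8-gon, circumradius r=9 (area = (8/2)·9.000²·sin(360°/8) = 229.10 mm²); Combining (union): the regions partially overlap — summed areas 543.98 mm² minus the doubly-counted overlap 43.73 mm² gives 500.25 mm² — area = 500.25 mm²; (whole slice rotated 70° about Z — lengths, areas and connectivity unchanged). Checking containment: the cross-section at z = 14.5 is a subset of the cross-section at z = 13.25.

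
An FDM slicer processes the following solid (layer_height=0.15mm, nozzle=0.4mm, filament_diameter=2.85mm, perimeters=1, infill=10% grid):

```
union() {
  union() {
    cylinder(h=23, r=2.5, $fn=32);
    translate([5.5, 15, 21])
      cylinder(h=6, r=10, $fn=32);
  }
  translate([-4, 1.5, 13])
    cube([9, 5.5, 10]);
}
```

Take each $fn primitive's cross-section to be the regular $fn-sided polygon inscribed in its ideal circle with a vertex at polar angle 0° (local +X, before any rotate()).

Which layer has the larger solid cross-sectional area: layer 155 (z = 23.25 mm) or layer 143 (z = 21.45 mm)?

Layer 155 (z = 23.25): the cylinder does not reach this height (z outside [0, 23]); the cylinder at (5.5, 15): section is a regular 32-gon, circumradius r=10 (area = (32/2)·10.000²·sin(360°/32) = 312.14 mm²); Taking the union: only the r=10 cylinder at (5.5, 15) is present, so the union is just that shape — area = 312.14 mm²; the cube at (-4, 1.5) is not intersected at this z (z outside [13, 23]); Combining (union): only the result so far is present, so the union is just that shape — area = 312.14 mm². So its area = 312.14 mm². Layer 143 (z = 21.45): the r=2.5 cylinder gives a regular 32-gon of circumradius 2.5 (constant along its height) (area = (32/2)·2.500²·sin(360°/32) = 19.51 mm²); the cylinder at (5.5, 15): section is a regular 32-gon, circumradius r=10 (area = (32/2)·10.000²·sin(360°/32) = 312.14 mm²); Merging all regions: the 2 present regions are separate (no shared area or edge), so areas and boundary lengths simply add and each stays a separate island — area = 331.65 mm²; the 9×5.5 cube at (-4, 1.5) contributes its full rectangle (area 49.50 mm²); Combining (union): the regions partially overlap — summed areas 381.15 mm² minus the doubly-counted overlap 9.75 mm² gives 371.41 mm² — area = 371.41 mm². So its area = 371.41 mm². Layer 143 is larger (371.41 vs 312.14 mm²).

layer 143 (z = 21.45 mm)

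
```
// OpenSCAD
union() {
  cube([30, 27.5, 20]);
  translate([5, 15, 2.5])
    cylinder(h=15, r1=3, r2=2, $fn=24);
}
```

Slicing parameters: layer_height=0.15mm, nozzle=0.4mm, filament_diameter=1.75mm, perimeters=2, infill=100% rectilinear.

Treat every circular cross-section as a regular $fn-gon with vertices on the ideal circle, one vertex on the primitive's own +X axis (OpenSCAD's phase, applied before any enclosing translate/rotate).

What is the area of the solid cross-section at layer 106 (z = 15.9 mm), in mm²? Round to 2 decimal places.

825.00 mm²

At z = 15.9 mm: the 30×27.5 cube contributes its full rectangle (area 825.00 mm²); the cone at (5, 15) (r1=3→r2=2) has section circumradius 2.107 here — a regular 24-gon (area = (24/2)·2.107²·sin(360°/24) = 13.78 mm²); Combining (union): the cone at (5, 15) lies entirely inside the 30×27.5 cube, so the union is just the 30×27.5 cube — area = 825.00 mm². Overall, the cross-section is a single solid region. Net area = 825.00 mm².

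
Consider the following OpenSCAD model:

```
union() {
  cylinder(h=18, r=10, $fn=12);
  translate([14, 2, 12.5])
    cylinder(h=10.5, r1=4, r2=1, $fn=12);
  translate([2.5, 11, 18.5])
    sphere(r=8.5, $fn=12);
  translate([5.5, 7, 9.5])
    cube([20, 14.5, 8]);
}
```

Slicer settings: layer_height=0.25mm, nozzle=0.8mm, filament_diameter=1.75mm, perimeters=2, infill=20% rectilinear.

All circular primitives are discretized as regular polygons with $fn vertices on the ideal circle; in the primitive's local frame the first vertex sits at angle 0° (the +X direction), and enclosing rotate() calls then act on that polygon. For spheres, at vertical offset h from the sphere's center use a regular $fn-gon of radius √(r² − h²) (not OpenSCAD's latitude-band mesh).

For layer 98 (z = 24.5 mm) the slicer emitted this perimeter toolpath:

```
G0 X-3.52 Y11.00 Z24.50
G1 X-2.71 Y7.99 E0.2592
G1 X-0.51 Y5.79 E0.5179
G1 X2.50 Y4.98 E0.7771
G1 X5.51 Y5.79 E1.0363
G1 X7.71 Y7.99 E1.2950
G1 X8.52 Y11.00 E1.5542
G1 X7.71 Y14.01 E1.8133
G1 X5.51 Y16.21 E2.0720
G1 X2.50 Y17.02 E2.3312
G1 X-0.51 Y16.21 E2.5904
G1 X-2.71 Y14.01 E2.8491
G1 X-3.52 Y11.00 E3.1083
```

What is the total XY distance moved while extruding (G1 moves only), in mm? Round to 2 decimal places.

37.38 mm

Sum the Euclidean lengths of each G1 segment: total = 37.38 mm.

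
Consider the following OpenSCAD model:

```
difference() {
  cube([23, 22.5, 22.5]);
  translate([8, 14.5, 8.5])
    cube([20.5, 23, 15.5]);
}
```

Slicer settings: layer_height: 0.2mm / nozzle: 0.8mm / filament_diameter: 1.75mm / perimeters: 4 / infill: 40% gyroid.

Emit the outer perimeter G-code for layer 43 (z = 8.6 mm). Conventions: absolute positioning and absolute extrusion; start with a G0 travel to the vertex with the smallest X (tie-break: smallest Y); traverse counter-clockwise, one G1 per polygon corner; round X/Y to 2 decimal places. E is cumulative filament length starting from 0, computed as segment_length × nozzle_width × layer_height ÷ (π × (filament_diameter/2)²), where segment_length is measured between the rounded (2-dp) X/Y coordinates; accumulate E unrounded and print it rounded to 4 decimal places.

G0 X0.00 Y0.00 Z8.60
G1 X23.00 Y0.00 E1.5300
G1 X23.00 Y14.50 E2.4945
G1 X8.00 Y14.50 E3.4923
G1 X8.00 Y22.50 E4.0245
G1 X0.00 Y22.50 E4.5566
G1 X0.00 Y0.00 E6.0533

At z = 8.6 mm: the 23×22.5 cube contributes its full rectangle; the 20.5×23 cube at (8, 14.5) contributes its full rectangle; Subtracting the remaining from the first: starting from the 23×22.5 cube, the 20.5×23 cube at (8, 14.5) partially overlaps it — only the 120.00 mm² overlap (of its 471.50 mm²) is removed, clipping the outline — 1 connected region. The outline is a single polygon with 6 vertices. Extrusion per mm of travel: 0.8 × 0.2 / (π × 0.875²) = 0.066520. Accumulating E over each segment gives final E = 6.0533.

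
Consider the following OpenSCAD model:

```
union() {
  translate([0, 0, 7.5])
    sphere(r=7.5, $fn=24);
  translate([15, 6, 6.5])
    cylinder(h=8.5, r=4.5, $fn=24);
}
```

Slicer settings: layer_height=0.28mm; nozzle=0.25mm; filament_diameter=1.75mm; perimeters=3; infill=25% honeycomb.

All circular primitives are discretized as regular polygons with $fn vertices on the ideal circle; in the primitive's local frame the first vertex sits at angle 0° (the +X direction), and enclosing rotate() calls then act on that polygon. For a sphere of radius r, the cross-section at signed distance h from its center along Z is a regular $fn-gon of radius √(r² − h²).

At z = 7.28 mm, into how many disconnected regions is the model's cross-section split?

2

At z = 7.28 mm: the r=7.5 sphere slices to a regular 24-gon of circumradius 7.497 (√(r²−h²) with h=0.22 from center); the cylinder at (15, 6): section is a regular 24-gon, circumradius r=4.5; Taking the union: the 2 present regions are separate (no shared area or edge), so areas and boundary lengths simply add and each stays a separate island — 2 connected regions. The result has 2 disconnected regions.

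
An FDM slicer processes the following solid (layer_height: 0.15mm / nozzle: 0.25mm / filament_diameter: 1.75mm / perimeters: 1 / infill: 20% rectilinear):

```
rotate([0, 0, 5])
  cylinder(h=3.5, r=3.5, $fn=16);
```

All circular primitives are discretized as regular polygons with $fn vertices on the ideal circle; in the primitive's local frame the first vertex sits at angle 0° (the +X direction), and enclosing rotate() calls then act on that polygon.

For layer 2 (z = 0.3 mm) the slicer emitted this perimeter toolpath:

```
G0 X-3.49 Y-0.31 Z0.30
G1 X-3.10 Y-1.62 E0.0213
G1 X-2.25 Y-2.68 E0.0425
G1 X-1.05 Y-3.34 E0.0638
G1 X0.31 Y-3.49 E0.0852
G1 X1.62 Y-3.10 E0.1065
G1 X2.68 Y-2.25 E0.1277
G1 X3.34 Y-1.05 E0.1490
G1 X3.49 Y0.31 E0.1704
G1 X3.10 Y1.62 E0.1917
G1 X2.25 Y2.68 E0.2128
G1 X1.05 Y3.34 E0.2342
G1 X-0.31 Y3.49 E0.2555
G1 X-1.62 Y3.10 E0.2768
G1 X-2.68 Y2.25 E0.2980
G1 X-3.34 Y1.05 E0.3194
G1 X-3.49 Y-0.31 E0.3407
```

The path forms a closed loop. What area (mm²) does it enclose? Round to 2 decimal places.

37.51 mm²

Apply the shoelace formula to the sequence of (X, Y) vertices; enclosed area = 37.51 mm².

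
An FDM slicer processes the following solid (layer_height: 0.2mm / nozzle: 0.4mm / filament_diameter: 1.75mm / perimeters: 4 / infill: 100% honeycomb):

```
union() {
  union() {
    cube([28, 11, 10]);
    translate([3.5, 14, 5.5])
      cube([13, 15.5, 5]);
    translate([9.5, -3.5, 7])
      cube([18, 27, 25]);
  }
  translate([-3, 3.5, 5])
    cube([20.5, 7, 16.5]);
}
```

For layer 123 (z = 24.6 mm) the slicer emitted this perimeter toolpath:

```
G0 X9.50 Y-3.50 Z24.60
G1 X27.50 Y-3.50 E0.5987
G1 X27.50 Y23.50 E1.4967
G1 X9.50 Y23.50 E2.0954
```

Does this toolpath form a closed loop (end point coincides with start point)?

no

Start point (G0): (9.50, -3.50). End point (last G1): the path does not return to the start — open.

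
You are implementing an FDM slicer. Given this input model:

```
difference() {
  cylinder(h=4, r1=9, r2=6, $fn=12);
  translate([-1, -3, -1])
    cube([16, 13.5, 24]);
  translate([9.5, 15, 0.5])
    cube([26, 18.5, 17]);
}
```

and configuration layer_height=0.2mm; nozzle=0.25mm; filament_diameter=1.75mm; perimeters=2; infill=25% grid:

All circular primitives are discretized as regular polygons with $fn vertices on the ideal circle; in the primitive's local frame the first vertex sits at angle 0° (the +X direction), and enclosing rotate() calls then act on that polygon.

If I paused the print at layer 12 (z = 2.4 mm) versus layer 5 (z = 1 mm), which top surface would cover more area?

Layer 12 (z = 2.4): the cone contributes a regular 12-gon of circumradius 7.200 (interpolated between r1=9 and r2=6 at t=0.600) (area = (12/2)·7.200²·sin(360°/12) = 155.52 mm²); the cube at (-1, -3) (footprint 16×13.5) is included at this height (area 216.00 mm²); the cube at (9.5, 15) (footprint 26×18.5) is included at this height (area 481.00 mm²); After the difference (first − rest): starting from the cone (155.52 mm²), the 16×13.5 cube at (-1, -3) partially overlaps it — only the 69.34 mm² overlap (of its 216.00 mm²) is removed, clipping the outline; the 26×18.5 cube at (9.5, 15) misses the remaining region (no effect) — area = 86.18 mm². So its area = 86.18 mm². Layer 5 (z = 1): the cone (r1=9→r2=6) has section circumradius 8.250 here — a regular 12-gon (area = (12/2)·8.250²·sin(360°/12) = 204.19 mm²); the cube at (-1, -3) is present — its section is the full 16×13.5 rectangle (area 216.00 mm²); the cube at (9.5, 15) (footprint 26×18.5) is included at this height (area 481.00 mm²); Taking the first minus the rest: starting from the cone (204.19 mm²), the 16×13.5 cube at (-1, -3) partially overlaps it — only the 85.71 mm² overlap (of its 216.00 mm²) is removed, clipping the outline; the 26×18.5 cube at (9.5, 15) misses the remaining region (no effect) — area = 118.48 mm². So its area = 118.48 mm². Layer 5 is larger (118.48 vs 86.18 mm²).

layer 5 (z = 1 mm)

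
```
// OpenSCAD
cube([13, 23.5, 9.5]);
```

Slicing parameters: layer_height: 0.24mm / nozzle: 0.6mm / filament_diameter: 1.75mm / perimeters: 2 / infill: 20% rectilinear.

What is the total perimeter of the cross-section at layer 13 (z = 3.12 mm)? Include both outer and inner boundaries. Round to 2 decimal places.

73.00 mm

At z = 3.12 mm: the cube (footprint 13×23.5) is included at this height (perimeter 73.00 mm). Overall, the cross-section is a single solid region. Total boundary length (outer) = 73.00 mm.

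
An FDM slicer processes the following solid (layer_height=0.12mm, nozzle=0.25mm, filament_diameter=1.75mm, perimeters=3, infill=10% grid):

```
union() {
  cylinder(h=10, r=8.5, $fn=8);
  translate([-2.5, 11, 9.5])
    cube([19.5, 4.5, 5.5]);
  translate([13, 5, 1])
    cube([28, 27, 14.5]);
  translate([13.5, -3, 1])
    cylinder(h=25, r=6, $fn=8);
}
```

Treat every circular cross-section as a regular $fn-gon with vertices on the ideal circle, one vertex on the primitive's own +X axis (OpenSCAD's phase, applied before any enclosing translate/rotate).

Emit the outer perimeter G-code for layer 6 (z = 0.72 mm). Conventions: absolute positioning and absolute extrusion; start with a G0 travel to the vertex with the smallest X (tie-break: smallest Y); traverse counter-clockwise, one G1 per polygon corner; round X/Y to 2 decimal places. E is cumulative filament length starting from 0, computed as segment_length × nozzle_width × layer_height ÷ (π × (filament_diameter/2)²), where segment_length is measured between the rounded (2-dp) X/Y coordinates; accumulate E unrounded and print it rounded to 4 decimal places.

At z = 0.72 mm: the r=8.5 cylinder gives a regular 8-gon of circumradius 8.5 (constant along its height); the cube at (-2.5, 11) is absent (z outside [9.5, 15]); the cube at (13, 5) is absent (z outside [1, 15.5]); the cylinder at (13.5, -3) is absent (z outside [1, 26]); Merging all regions: only the r=8.5 cylinder is present, so the union is just that shape — 1 connected region. The outline is a single polygon with 8 vertices. Extrusion per mm of travel: 0.25 × 0.12 / (π × 0.875²) = 0.012473. Accumulating E over each segment gives final E = 0.6491.

G0 X-8.50 Y0.00 Z0.72
G1 X-6.01 Y-6.01 E0.0811
G1 X0.00 Y-8.50 E0.1623
G1 X6.01 Y-6.01 E0.2434
G1 X8.50 Y0.00 E0.3246
G1 X6.01 Y6.01 E0.4057
G1 X0.00 Y8.50 E0.4868
G1 X-6.01 Y6.01 E0.5680
G1 X-8.50 Y0.00 E0.6491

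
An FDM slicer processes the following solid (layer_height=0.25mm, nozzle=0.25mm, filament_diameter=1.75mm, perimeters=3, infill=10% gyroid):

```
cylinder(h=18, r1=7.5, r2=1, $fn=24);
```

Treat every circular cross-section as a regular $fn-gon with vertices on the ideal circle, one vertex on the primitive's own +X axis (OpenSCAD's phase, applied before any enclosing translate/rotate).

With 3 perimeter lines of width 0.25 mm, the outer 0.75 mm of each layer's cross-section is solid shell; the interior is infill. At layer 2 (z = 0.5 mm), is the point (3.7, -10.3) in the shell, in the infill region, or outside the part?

At z = 0.5 mm: the cone (r1=7.5→r2=1) has section circumradius 7.319 here — a regular 24-gon. Overall, the cross-section is a single solid region. The nearest boundary edge runs (1.89, -7.07)→(3.66, -6.34); distance from the point to it = 3.68 mm. The point is not inside any of the regions above, so it lies outside the cross-section (3.68 mm from the nearest boundary).

outside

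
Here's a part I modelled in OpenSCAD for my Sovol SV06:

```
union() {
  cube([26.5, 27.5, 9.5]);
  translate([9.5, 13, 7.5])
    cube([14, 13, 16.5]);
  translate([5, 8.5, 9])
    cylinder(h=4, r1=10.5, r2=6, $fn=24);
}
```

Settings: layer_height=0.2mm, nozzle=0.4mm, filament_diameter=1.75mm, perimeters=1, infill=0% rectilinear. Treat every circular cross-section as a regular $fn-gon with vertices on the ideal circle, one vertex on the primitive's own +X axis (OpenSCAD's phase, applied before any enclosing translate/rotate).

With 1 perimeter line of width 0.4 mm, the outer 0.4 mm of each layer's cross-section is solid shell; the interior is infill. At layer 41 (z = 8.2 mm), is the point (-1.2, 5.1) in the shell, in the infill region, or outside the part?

At z = 8.2 mm: the 26.5×27.5 cube contributes its full rectangle; the 14×13 cube at (9.5, 13) contributes its full rectangle; the cone at (5, 8.5) is not intersected at this z (z outside [9, 13]); Combining (union): the 14×13 cube at (9.5, 13) lies entirely inside the 26.5×27.5 cube, so the union is just the 26.5×27.5 cube — 1 connected region. Overall, the cross-section is a single solid region. The nearest boundary edge runs (0.00, 0.00)→(0.00, 27.50); distance from the point to it = 1.20 mm. The point is not inside any of the regions above, so it lies outside the cross-section (1.20 mm from the nearest boundary).

outside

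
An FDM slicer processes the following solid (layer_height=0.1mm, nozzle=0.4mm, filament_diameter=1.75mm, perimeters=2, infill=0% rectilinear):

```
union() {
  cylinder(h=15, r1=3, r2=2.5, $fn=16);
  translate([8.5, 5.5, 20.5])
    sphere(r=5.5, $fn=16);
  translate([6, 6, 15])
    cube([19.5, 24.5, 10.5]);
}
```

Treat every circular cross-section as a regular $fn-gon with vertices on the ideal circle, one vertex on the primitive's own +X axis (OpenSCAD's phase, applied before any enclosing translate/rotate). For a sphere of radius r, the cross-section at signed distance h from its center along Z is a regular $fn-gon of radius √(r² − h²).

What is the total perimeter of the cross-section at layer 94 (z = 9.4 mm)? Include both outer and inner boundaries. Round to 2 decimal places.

16.77 mm

At z = 9.4 mm: the cone: at t=0.627 of its height the radius interpolates to r₁+(r₂−r₁)t = 2.687, giving a regular 16-gon of that circumradius (perimeter = 2·16·2.687·sin(180°/16) = 16.77 mm); the sphere at (8.5, 5.5) does not reach this height (|z−center|=11.100 > r=5.5); the cube at (6, 6) is absent (z outside [15, 25.5]); Combining (union): only the cone is present, so the union is just that shape — boundary = 16.77 mm. Overall, the cross-section is a single solid region. Total boundary length (outer) = 16.77 mm.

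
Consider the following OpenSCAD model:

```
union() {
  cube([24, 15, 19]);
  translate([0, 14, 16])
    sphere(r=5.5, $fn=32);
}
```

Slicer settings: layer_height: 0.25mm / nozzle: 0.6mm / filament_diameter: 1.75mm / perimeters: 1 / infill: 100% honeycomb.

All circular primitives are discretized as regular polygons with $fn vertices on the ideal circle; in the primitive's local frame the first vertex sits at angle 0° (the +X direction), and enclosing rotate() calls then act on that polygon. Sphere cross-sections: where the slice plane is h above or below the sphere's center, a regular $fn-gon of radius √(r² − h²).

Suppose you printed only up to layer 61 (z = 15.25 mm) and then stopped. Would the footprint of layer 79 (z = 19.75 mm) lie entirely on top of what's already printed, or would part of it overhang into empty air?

entirely on top

Compare the two slices. At z = 15.25: the cube is present — its section is the full 24×15 rectangle (area 360.00 mm²); the r=5.5 sphere at (0, 14) slices to a regular 32-gon of circumradius 5.449 (√(r²−h²) with h=0.75 from center) (area = (32/2)·5.449²·sin(360°/32) = 92.67 mm²); Taking the union: the regions partially overlap — summed areas 452.67 mm² minus the doubly-counted overlap 28.57 mm² gives 424.10 mm² — area = 424.10 mm². At z = 19.75: the cube is not intersected at this z (z outside [0, 19]); the r=5.5 sphere at (0, 14) slices to a regular 32-gon of circumradius 4.023 (√(r²−h²) with h=3.75 from center) (area = (32/2)·4.023²·sin(360°/32) = 50.53 mm²); Combining (union): only the r=5.5 sphere at (0, 14) is present, so the union is just that shape — area = 50.53 mm². Checking containment: the cross-section at z = 19.75 is a subset of the cross-section at z = 15.25.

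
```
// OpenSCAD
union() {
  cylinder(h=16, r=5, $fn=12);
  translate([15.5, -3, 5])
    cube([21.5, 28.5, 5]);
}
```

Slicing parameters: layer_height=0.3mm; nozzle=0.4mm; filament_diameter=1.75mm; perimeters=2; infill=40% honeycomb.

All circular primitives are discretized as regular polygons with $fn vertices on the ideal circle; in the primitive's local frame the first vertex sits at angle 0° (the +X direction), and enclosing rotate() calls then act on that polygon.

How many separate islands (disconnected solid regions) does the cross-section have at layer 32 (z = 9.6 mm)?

At z = 9.6 mm: the cylinder: section is a regular 12-gon, circumradius r=5; the 21.5×28.5 cube at (15.5, -3) contributes its full rectangle; Combining (union): the 2 present regions are separate (no shared area or edge), so areas and boundary lengths simply add and each stays a separate island — 2 connected regions. Overall, the cross-section has 2 separate islands. Island count = 2.

2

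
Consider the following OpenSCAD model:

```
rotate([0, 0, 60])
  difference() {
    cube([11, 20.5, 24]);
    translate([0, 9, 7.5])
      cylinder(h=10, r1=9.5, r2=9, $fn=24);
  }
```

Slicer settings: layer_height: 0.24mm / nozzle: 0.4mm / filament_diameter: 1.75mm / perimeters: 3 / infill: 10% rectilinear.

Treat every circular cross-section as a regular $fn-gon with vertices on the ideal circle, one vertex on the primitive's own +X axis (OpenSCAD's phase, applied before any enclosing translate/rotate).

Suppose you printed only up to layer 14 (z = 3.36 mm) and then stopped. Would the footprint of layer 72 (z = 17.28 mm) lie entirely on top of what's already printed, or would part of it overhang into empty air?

Compare the two slices. At z = 3.36: the 11×20.5 cube contributes its full rectangle (area 225.50 mm²); the cone at (0, 9) is not intersected at this z (z outside [7.5, 17.5]); Subtracting the remaining from the first: none of the subtracted shapes is present at this height, so the 11×20.5 cube is unchanged — area = 225.50 mm²; (whole slice rotated 60° about Z — lengths, areas and connectivity unchanged). At z = 17.28: the 11×20.5 cube contributes its full rectangle (area 225.50 mm²); the cone at (0, 9) contributes a regular 24-gon of circumradius 9.011 (interpolated between r1=9.5 and r2=9 at t=0.978) (area = (24/2)·9.011²·sin(360°/24) = 252.19 mm²); Taking the first minus the rest: starting from the 11×20.5 cube (225.50 mm²), the cone at (0, 9) partially overlaps it — only the 126.09 mm² overlap (of its 252.19 mm²) is removed, clipping the outline — area = 99.41 mm²; (whole slice rotated 60° about Z — lengths, areas and connectivity unchanged). Checking containment: the cross-section at z = 17.28 is a subset of the cross-section at z = 3.36.

entirely on top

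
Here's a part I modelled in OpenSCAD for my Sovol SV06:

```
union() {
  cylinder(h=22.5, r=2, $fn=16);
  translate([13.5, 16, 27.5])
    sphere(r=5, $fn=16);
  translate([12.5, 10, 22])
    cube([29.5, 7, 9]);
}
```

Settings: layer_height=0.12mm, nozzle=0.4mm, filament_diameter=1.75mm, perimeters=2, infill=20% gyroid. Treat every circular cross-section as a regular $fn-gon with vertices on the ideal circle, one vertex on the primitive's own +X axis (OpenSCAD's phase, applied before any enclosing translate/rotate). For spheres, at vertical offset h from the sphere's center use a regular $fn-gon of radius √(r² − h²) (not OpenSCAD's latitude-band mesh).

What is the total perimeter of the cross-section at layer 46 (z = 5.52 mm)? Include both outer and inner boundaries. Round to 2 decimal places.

At z = 5.52 mm: the cylinder: section is a regular 16-gon, circumradius r=2 (perimeter = 2·16·2.000·sin(180°/16) = 12.49 mm); the sphere at (13.5, 16) does not reach this height (|z−center|=21.980 > r=5); the cube at (12.5, 10) does not reach this height (z outside [22, 31]); Combining (union): only the r=2 cylinder is present, so the union is just that shape — boundary = 12.49 mm. Overall, the cross-section is a single solid region. Total boundary length (outer) = 12.49 mm.

12.49 mm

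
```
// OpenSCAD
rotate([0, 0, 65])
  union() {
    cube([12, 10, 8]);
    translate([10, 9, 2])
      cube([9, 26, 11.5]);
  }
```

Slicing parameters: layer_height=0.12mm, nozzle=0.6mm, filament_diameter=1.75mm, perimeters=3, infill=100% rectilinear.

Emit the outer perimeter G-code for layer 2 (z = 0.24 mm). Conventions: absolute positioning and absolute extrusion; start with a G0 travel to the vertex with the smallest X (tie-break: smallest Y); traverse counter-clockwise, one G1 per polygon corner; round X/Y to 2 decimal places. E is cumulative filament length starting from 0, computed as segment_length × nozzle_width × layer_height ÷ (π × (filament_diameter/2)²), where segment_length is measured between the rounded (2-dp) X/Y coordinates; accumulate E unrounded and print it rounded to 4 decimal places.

At z = 0.24 mm: the 12×10 cube contributes its full rectangle; the cube at (10, 9) does not reach this height (z outside [2, 13.5]); Merging all regions: only the 12×10 cube is present, so the union is just that shape — 1 connected region; (whole slice rotated 65° about Z — lengths, areas and connectivity unchanged). The outline is a single polygon with 4 vertices. Extrusion per mm of travel: 0.6 × 0.12 / (π × 0.875²) = 0.029934. Accumulating E over each segment gives final E = 1.3168.

G0 X-9.06 Y4.23 Z0.24
G1 X0.00 Y0.00 E0.2993
G1 X5.07 Y10.88 E0.6586
G1 X-3.99 Y15.10 E0.9578
G1 X-9.06 Y4.23 E1.3168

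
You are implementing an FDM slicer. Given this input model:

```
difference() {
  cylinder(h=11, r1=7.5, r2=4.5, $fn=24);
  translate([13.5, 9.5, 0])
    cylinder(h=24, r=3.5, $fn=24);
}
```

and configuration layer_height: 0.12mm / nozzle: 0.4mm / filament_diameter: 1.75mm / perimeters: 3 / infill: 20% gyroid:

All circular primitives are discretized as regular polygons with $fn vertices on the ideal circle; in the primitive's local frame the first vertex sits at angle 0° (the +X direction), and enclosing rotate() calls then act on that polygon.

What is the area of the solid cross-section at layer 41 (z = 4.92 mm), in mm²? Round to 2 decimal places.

117.78 mm²

At z = 4.92 mm: the cone: at t=0.447 of its height the radius interpolates to r₁+(r₂−r₁)t = 6.158, giving a regular 24-gon of that circumradius (area = (24/2)·6.158²·sin(360°/24) = 117.78 mm²); the r=3.5 cylinder at (13.5, 9.5) contributes a regular 24-gon of circumradius 3.5 (area = (24/2)·3.500²·sin(360°/24) = 38.05 mm²); After the difference (first − rest): starting from the cone (117.78 mm²), the r=3.5 cylinder at (13.5, 9.5) misses the remaining region (no effect) — area = 117.78 mm². Overall, the cross-section is a single solid region. Net area = 117.78 mm².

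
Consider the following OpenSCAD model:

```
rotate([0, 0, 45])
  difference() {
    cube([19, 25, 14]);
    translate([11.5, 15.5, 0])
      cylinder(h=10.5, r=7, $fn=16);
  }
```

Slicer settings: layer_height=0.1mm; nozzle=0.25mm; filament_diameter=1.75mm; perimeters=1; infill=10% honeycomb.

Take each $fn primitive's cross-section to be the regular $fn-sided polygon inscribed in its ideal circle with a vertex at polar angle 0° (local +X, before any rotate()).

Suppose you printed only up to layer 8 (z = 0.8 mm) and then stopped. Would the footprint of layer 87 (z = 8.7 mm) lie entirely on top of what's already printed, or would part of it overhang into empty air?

entirely on top

Compare the two slices. At z = 0.8: the cube (footprint 19×25) is included at this height (area 475.00 mm²); the cylinder at (11.5, 15.5): section is a regular 16-gon, circumradius r=7 (area = (16/2)·7.000²·sin(360°/16) = 150.01 mm²); Subtracting the remaining from the first: starting from the 19×25 cube (475.00 mm²), the r=7 cylinder at (11.5, 15.5) lies wholly inside it (removes its full 150.01 mm² and its 43.70 mm outline becomes a hole wall) — area = 324.99 mm²; (rotated 45° about Z; rotation is an isometry so areas/perimeters/island counts are preserved). At z = 8.7: the 19×25 cube contributes its full rectangle (area 475.00 mm²); the cylinder at (11.5, 15.5): section is a regular 16-gon, circumradius r=7 (area = (16/2)·7.000²·sin(360°/16) = 150.01 mm²); Subtracting the remaining from the first: starting from the 19×25 cube (475.00 mm²), the r=7 cylinder at (11.5, 15.5) lies wholly inside it (removes its full 150.01 mm² and its 43.70 mm outline becomes a hole wall) — area = 324.99 mm²; (whole slice rotated 45° about Z — lengths, areas and connectivity unchanged). Checking containment: the cross-section at z = 8.7 is a subset of the cross-section at z = 0.8.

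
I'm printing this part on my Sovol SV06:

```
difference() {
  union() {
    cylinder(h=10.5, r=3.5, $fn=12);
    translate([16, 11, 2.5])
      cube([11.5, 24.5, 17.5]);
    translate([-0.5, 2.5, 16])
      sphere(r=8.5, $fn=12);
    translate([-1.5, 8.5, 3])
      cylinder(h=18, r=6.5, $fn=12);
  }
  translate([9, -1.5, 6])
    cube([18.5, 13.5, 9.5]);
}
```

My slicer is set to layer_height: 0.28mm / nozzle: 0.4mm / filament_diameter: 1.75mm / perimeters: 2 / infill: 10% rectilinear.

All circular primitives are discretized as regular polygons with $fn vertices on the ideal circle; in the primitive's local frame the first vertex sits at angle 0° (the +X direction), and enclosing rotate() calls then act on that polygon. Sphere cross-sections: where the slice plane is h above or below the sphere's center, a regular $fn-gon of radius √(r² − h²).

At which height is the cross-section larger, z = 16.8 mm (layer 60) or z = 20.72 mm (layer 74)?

layer 60 (z = 16.8 mm)

Layer 60 (z = 16.8): the cylinder is absent (z outside [0, 10.5]); the cube at (16, 11) (footprint 11.5×24.5) is included at this height (area 281.75 mm²); the sphere at (-0.5, 2.5): section is a regular 12-gon, circumradius = √(r²−h²) = √(8.5²−0.8²) = 8.462 (area = (12/2)·8.462²·sin(360°/12) = 214.83 mm²); the cylinder at (-1.5, 8.5): section is a regular 12-gon, circumradius r=6.5 (area = (12/2)·6.500²·sin(360°/12) = 126.75 mm²); Combining (union): the regions partially overlap — summed areas 623.33 mm² minus the doubly-counted overlap 79.69 mm² gives 543.64 mm² — area = 543.64 mm²; the cube at (9, -1.5) is not intersected at this z (z outside [6, 15.5]); After the difference (first − rest): none of the subtracted shapes is present at this height, so the result so far is unchanged — area = 543.64 mm². So its area = 543.64 mm². Layer 74 (z = 20.72): the cylinder does not reach this height (z outside [0, 10.5]); the cube at (16, 11) does not reach this height (z outside [2.5, 20]); the sphere at (-0.5, 2.5): section is a regular 12-gon, circumradius = √(r²−h²) = √(8.5²−4.72²) = 7.069 (area = (12/2)·7.069²·sin(360°/12) = 149.91 mm²); the r=6.5 cylinder at (-1.5, 8.5) gives a regular 12-gon of circumradius 6.5 (constant along its height) (area = (12/2)·6.500²·sin(360°/12) = 126.75 mm²); Taking the union: the regions partially overlap — summed areas 276.66 mm² minus the doubly-counted overlap 60.20 mm² gives 216.46 mm² — area = 216.46 mm²; the cube at (9, -1.5) is absent (z outside [6, 15.5]); Taking the first minus the rest: none of the subtracted shapes is present at this height, so that combined region is unchanged — area = 216.46 mm². So its area = 216.46 mm². Layer 60 is larger (543.64 vs 216.46 mm²).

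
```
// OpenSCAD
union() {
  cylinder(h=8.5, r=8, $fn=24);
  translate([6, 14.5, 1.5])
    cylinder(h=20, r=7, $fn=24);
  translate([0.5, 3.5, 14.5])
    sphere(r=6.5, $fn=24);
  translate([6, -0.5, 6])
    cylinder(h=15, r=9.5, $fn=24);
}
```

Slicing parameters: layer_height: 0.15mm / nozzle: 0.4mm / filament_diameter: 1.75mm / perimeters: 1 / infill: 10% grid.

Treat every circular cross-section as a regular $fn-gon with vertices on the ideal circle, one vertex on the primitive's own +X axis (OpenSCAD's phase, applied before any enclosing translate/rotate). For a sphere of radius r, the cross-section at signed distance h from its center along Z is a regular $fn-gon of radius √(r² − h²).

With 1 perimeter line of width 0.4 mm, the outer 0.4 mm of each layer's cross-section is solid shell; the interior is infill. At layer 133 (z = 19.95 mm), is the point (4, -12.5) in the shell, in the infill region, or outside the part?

outside

At z = 19.95 mm: the cylinder is not intersected at this z (z outside [0, 8.5]); the r=7 cylinder at (6, 14.5) contributes a regular 24-gon of circumradius 7; the r=6.5 sphere at (0.5, 3.5) contributes a regular 24-gon of circumradius √(6.5²−5.45²) = 3.542; the r=9.5 cylinder at (6, -0.5) gives a regular 24-gon of circumradius 9.5 (constant along its height); Taking the union: the regions partially overlap (shared area 41.80 mm²), so overlapping operands fuse into one piece — 1 connected region. Overall, the cross-section is a single solid region. The nearest boundary edge runs (6.00, -10.00)→(3.54, -9.68); distance from the point to it = 2.74 mm. The point is not inside any of the regions above, so it lies outside the cross-section (2.74 mm from the nearest boundary).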